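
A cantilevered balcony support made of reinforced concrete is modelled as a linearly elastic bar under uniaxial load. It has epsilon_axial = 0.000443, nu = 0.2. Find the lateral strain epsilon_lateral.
Model: a linearly elastic bar under uniaxial load, so epsilon_lateral = -nu·epsilon_axial.
Substitute:
  epsilon_lateral = -(0.2 × 0.000443)
  epsilon_lateral = -8.86 × 10⁻⁵
Final answer: epsilon_lateral = -8.86 × 10⁻⁵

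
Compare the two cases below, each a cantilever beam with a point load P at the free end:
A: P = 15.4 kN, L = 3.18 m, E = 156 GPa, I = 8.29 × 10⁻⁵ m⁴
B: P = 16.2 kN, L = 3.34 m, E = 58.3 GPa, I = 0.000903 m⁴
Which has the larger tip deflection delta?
Model: a cantilever beam with a point load P at the free end, so delta = (P·L^3) / (3·E·I) (SI units).
  A: delta = (15400 × 3.18^3) / (3 × (1.56 × 10¹¹) × (8.29 × 10⁻⁵)) = 0.01276 m = 12.76 mm
  B: delta = (16200 × 3.34^3) / (3 × (5.83 × 10¹⁰) × 0.000903) = 0.003822 m = 3.822 mm
12.76 mm > 3.822 mm, so A is larger.
Final answer: A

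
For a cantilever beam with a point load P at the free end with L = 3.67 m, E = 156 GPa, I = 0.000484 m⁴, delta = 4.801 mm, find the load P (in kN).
Model: a cantilever beam with a point load P at the free end, so delta = (P·L^3) / (3·E·I).
Solve for P: P = (3·delta·E·I) / L^3.
Convert to SI units:
  E = 156 GPa = 1.56 × 10¹¹ Pa
  delta = 4.801 mm = 0.004801 m
Substitute:
  P = (3 × 0.004801 × (1.56 × 10¹¹) × 0.000484) / 3.67^3
  P = 22000 N
Convert: P = 22000 N = 22 kN
Final answer: P = 22 kN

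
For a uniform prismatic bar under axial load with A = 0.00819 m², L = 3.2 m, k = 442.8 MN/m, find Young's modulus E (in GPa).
Model: a uniform prismatic bar under axial load, so k = (A·E) / L.
Solve for E: E = (k·L) / A.
Convert to SI units:
  k = 442.8 MN/m = 4.428 × 10⁸ N/m
Substitute:
  E = ((4.428 × 10⁸) × 3.2) / 0.00819
  E = 1.73 × 10¹¹ Pa
Convert: E = 1.73 × 10¹¹ Pa = 173 GPa
Final answer: E = 173 GPa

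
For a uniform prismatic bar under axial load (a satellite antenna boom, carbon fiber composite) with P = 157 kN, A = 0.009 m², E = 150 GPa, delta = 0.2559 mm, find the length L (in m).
Model: a uniform prismatic bar under axial load, so delta = (P·L) / (A·E).
Solve for L: L = (delta·A·E) / P.
Convert to SI units:
  P = 157 kN = 157000 N
  E = 150 GPa = 1.5 × 10¹¹ Pa
  delta = 0.2559 mm = 0.0002559 m
Substitute:
  L = (0.0002559 × 0.009 × (1.5 × 10¹¹)) / 157000
  L = 2.2 m
Final answer: L = 2.2 m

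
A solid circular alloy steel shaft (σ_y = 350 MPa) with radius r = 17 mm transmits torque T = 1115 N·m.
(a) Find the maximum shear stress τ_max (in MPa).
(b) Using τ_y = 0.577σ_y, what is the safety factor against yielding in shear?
(a) For a solid circular shaft, τ_max = T·r/J with J = π·r^4/2, i.e. τ_max = 2·T / (π·r^3). Convert r = 17 mm = 0.017 m.
  τ_max = (2 × 1115) / (π × 0.017^3) = 1.445 × 10⁸ Pa = 144.5 MPa
(b) τ_y = 0.577 × 350 = 201.95 MPa
  SF = τ_y/τ_max = 201.95 / 144.5 = 1.398
Final answer: (a) τ_max = 144.5 MPa, (b) SF = 1.398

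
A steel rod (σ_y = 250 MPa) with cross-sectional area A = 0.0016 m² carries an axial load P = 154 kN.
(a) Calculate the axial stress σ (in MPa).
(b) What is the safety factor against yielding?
(a) Axial stress σ = P/A. Convert P = 154 kN = 154000 N.
  σ = 154000 / 0.0016 = 9.625 × 10⁷ Pa = 96.25 MPa
(b) Safety factor SF = σ_y/σ = 250 / 96.25 = 2.597
Final answer: (a) σ = 96.25 MPa, (b) SF = 2.597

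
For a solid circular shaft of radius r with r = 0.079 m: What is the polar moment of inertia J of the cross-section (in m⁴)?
Model: a solid circular shaft of radius r, so J = (π·r^4) / 2.
Substitute:
  J = (π × 0.079^4) / 2
  J = 6.118 × 10⁻⁵ m⁴
Final answer: J = 6.118 × 10⁻⁵ m⁴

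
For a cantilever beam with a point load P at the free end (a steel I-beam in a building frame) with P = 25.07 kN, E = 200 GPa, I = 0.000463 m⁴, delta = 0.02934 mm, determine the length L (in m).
Model: a cantilever beam with a point load P at the free end, so delta = (P·L^3) / (3·E·I).
Solve for L: L = ((3·delta·E·I) / P)^(1/3).
Convert to SI units:
  P = 25.07 kN = 25070 N
  E = 200 GPa = 2 × 10¹¹ Pa
  delta = 0.02934 mm = 2.934 × 10⁻⁵ m
Substitute:
  L = ((3 × (2.934 × 10⁻⁵) × (2 × 10¹¹) × 0.000463) / 25070)^(1/3)
  L = 0.6876 m
Final answer: L = 0.6876 m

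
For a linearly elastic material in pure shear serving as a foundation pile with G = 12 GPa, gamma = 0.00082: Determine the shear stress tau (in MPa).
Model: a linearly elastic material in pure shear, so tau = G·gamma.
Convert to SI units:
  G = 12 GPa = 1.2 × 10¹⁰ Pa
Substitute:
  tau = (1.2 × 10¹⁰) × 0.00082
  tau = 9.84 × 10⁶ Pa
Convert: tau = 9.84 × 10⁶ Pa = 9.84 MPa
Final answer: tau = 9.84 MPa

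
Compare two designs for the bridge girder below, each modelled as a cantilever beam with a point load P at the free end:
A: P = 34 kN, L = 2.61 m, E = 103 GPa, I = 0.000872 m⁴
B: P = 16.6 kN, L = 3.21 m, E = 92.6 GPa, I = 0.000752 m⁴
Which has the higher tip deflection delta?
Model: a cantilever beam with a point load P at the free end, so delta = (P·L^3) / (3·E·I) (SI units).
  A: delta = (34000 × 2.61^3) / (3 × (1.03 × 10¹¹) × 0.000872) = 0.002243 m = 2.243 mm
  B: delta = (16600 × 3.21^3) / (3 × (9.26 × 10¹⁰) × 0.000752) = 0.002628 m = 2.628 mm
2.628 mm > 2.243 mm, so B is larger.
Final answer: B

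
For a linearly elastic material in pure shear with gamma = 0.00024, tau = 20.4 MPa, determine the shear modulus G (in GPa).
Model: a linearly elastic material in pure shear, so tau = G·gamma.
Solve for G: G = tau / gamma.
Convert to SI units:
  tau = 20.4 MPa = 2.04 × 10⁷ Pa
Substitute:
  G = (2.04 × 10⁷) / 0.00024
  G = 8.5 × 10¹⁰ Pa
Convert: G = 8.5 × 10¹⁰ Pa = 85 GPa
Final answer: G = 85 GPa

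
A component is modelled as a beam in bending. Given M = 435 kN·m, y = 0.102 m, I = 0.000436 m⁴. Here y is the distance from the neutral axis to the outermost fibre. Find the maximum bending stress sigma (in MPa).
Model: a beam in bending, so sigma = (M·y) / I.
Convert to SI units:
  M = 435 kN·m = 435000 N·m
Substitute:
  sigma = (435000 × 0.102) / 0.000436
  sigma = 1.018 × 10⁸ Pa
Convert: sigma = 1.018 × 10⁸ Pa = 101.8 MPa
Final answer: sigma = 101.8 MPa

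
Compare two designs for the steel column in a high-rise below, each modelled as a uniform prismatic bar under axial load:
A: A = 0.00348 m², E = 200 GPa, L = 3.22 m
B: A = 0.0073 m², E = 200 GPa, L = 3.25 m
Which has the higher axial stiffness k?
Model: a uniform prismatic bar under axial load, so k = (A·E) / L (SI units).
  A: k = (0.00348 × (2 × 10¹¹)) / 3.22 = 2.161 × 10⁸ N/m = 216.1 MN/m
  B: k = (0.0073 × (2 × 10¹¹)) / 3.25 = 4.492 × 10⁸ N/m = 449.2 MN/m
449.2 MN/m > 216.1 MN/m, so B is larger.
Final answer: B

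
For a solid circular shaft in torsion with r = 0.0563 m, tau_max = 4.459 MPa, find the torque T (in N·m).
Model: a solid circular shaft in torsion, so tau_max = (2·T) / (π·r^3).
Solve for T: T = (π·tau_max·r^3) / 2.
Convert to SI units:
  tau_max = 4.459 MPa = 4.459 × 10⁶ Pa
Substitute:
  T = (π × (4.459 × 10⁶) × 0.0563^3) / 2
  T = 1250 N·m
Final answer: T = 1250 N·m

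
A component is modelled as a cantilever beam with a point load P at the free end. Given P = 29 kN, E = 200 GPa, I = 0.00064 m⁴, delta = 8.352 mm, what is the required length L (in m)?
Model: a cantilever beam with a point load P at the free end, so delta = (P·L^3) / (3·E·I).
Solve for L: L = ((3·delta·E·I) / P)^(1/3).
Convert to SI units:
  P = 29 kN = 29000 N
  E = 200 GPa = 2 × 10¹¹ Pa
  delta = 8.352 mm = 0.008352 m
Substitute:
  L = ((3 × 0.008352 × (2 × 10¹¹) × 0.00064) / 29000)^(1/3)
  L = 4.8 m
Final answer: L = 4.8 m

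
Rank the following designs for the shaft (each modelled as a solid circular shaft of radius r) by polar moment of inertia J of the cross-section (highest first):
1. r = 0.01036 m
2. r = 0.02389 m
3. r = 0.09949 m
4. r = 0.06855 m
Model: a solid circular shaft of radius r, so J = (π·r^4) / 2 (SI units).
  Case 1: J = (π × 0.01036^4) / 2 = 1.81 × 10⁻⁸ m⁴
  Case 2: J = (π × 0.02389^4) / 2 = 5.117 × 10⁻⁷ m⁴
  Case 3: J = (π × 0.09949^4) / 2 = 0.0001539 m⁴
  Case 4: J = (π × 0.06855^4) / 2 = 3.469 × 10⁻⁵ m⁴
Ordering: 0.0001539 m⁴ (case 3) > 3.469 × 10⁻⁵ m⁴ (case 4) > 5.117 × 10⁻⁷ m⁴ (case 2) > 1.81 × 10⁻⁸ m⁴ (case 1)
Final answer: 3, 4, 2, 1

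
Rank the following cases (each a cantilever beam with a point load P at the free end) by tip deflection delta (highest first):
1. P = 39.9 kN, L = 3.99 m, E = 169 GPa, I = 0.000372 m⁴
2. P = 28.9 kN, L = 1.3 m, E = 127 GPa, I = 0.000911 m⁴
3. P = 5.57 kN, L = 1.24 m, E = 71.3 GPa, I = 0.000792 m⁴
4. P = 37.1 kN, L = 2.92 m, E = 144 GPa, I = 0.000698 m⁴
Model: a cantilever beam with a point load P at the free end, so delta = (P·L^3) / (3·E·I) (SI units).
  Case 1: delta = (39900 × 3.99^3) / (3 × (1.69 × 10¹¹) × 0.000372) = 0.01344 m = 13.44 mm
  Case 2: delta = (28900 × 1.3^3) / (3 × (1.27 × 10¹¹) × 0.000911) = 0.0001829 m = 0.1829 mm
  Case 3: delta = (5570 × 1.24^3) / (3 × (7.13 × 10¹⁰) × 0.000792) = 6.269 × 10⁻⁵ m = 0.06269 mm
  Case 4: delta = (37100 × 2.92^3) / (3 × (1.44 × 10¹¹) × 0.000698) = 0.003063 m = 3.063 mm
Ordering: 13.44 mm (case 1) > 3.063 mm (case 4) > 0.1829 mm (case 2) > 0.06269 mm (case 3)
Final answer: 1, 4, 2, 3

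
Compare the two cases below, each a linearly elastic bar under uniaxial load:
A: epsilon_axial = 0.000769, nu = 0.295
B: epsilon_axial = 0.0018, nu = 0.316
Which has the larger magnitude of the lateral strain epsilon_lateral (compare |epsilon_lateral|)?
Model: a linearly elastic bar under uniaxial load, so epsilon_lateral = -nu·epsilon_axial (SI units).
  A: epsilon_lateral = -(0.295 × 0.000769) = -0.0002269
  B: epsilon_lateral = -(0.316 × 0.0018) = -0.0005688
|epsilon_lateral|: A = 0.0002269, B = 0.0005688, so B is larger in magnitude.
Final answer: B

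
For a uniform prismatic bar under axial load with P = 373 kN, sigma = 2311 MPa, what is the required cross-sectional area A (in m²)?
Model: a uniform prismatic bar under axial load, so sigma = P / A.
Solve for A: A = P / sigma.
Convert to SI units:
  P = 373 kN = 373000 N
  sigma = 2311 MPa = 2.311 × 10⁹ Pa
Substitute:
  A = 373000 / (2.311 × 10⁹)
  A = 0.0001614 m²
Final answer: A = 0.0001614 m²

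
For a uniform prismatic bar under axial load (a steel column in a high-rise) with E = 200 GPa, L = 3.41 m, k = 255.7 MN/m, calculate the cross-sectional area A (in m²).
Model: a uniform prismatic bar under axial load, so k = (A·E) / L.
Solve for A: A = (k·L) / E.
Convert to SI units:
  E = 200 GPa = 2 × 10¹¹ Pa
  k = 255.7 MN/m = 2.557 × 10⁸ N/m
Substitute:
  A = ((2.557 × 10⁸) × 3.41) / (2 × 10¹¹)
  A = 0.00436 m²
Final answer: A = 0.00436 m²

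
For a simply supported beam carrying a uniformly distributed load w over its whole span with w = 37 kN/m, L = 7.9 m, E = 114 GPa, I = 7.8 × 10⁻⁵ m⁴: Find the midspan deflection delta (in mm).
Model: a simply supported beam carrying a uniformly distributed load w over its whole span, so delta = (5·w·L^4) / (384·E·I).
Convert to SI units:
  w = 37 kN/m = 37000 N/m
  E = 114 GPa = 1.14 × 10¹¹ Pa
Substitute:
  delta = (5 × 37000 × 7.9^4) / (384 × (1.14 × 10¹¹) × (7.8 × 10⁻⁵))
  delta = 0.211 m
Convert: delta = 0.211 m = 211 mm
Final answer: delta = 211 mm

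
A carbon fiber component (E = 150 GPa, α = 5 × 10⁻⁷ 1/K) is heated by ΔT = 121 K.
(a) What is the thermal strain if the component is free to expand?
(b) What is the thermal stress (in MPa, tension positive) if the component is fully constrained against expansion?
(a) Free thermal strain ε_th = α·ΔT = (5 × 10⁻⁷) × 121 = 6.05 × 10⁻⁵
(b) Fully constrained, the expansion is suppressed, so σ = -E·α·ΔT. Convert E = 150 GPa = 1.5 × 10¹¹ Pa.
  σ = -(1.5 × 10¹¹) × (5 × 10⁻⁷) × 121 = -9.075 × 10⁶ Pa = -9.075 MPa (compressive)
Final answer: (a) ε_th = 6.05 × 10⁻⁵, (b) σ = -9.075 MPa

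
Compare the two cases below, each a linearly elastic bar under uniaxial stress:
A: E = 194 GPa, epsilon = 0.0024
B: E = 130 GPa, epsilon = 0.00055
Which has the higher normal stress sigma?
Model: a linearly elastic bar under uniaxial stress, so sigma = E·epsilon (SI units).
  A: sigma = (1.94 × 10¹¹) × 0.0024 = 4.656 × 10⁸ Pa = 465.6 MPa
  B: sigma = (1.3 × 10¹¹) × 0.00055 = 7.15 × 10⁷ Pa = 71.5 MPa
465.6 MPa > 71.5 MPa, so A is larger.
Final answer: A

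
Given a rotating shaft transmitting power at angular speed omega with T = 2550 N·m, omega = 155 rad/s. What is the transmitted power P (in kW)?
Model: a rotating shaft transmitting power at angular speed omega, so P = T·omega.
Substitute:
  P = 2550 × 155
  P = 395200 W
Convert: P = 395200 W = 395.2 kW
Final answer: P = 395.2 kW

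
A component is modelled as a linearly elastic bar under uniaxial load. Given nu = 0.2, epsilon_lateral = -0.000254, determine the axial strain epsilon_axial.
Model: a linearly elastic bar under uniaxial load, so epsilon_lateral = -nu·epsilon_axial.
Solve for epsilon_axial: epsilon_axial = -epsilon_lateral / nu.
Substitute:
  epsilon_axial = -(-0.000254) / 0.2
  epsilon_axial = 0.00127
Final answer: epsilon_axial = 0.00127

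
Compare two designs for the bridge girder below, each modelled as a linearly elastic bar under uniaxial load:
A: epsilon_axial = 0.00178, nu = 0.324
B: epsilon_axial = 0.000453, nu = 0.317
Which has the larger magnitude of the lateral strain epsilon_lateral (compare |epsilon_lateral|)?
Model: a linearly elastic bar under uniaxial load, so epsilon_lateral = -nu·epsilon_axial (SI units).
  A: epsilon_lateral = -(0.324 × 0.00178) = -0.0005767
  B: epsilon_lateral = -(0.317 × 0.000453) = -0.0001436
|epsilon_lateral|: A = 0.0005767, B = 0.0001436, so A is larger in magnitude.
Final answer: A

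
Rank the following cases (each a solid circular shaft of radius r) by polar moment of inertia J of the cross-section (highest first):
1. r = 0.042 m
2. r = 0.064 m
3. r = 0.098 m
Model: a solid circular shaft of radius r, so J = (π·r^4) / 2 (SI units).
  Case 1: J = (π × 0.042^4) / 2 = 4.888 × 10⁻⁶ m⁴
  Case 2: J = (π × 0.064^4) / 2 = 2.635 × 10⁻⁵ m⁴
  Case 3: J = (π × 0.098^4) / 2 = 0.0001449 m⁴
Ordering: 0.0001449 m⁴ (case 3) > 2.635 × 10⁻⁵ m⁴ (case 2) > 4.888 × 10⁻⁶ m⁴ (case 1)
Final answer: 3, 2, 1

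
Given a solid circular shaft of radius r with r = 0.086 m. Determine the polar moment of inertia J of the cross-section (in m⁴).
Model: a solid circular shaft of radius r, so J = (π·r^4) / 2.
Substitute:
  J = (π × 0.086^4) / 2
  J = 8.592 × 10⁻⁵ m⁴
Final answer: J = 8.592 × 10⁻⁵ m⁴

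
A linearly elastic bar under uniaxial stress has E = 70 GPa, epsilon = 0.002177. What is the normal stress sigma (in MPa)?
Model: a linearly elastic bar under uniaxial stress, so sigma = E·epsilon.
Convert to SI units:
  E = 70 GPa = 7 × 10¹⁰ Pa
Substitute:
  sigma = (7 × 10¹⁰) × 0.002177
  sigma = 1.524 × 10⁸ Pa
Convert: sigma = 1.524 × 10⁸ Pa = 152.4 MPa
Final answer: sigma = 152.4 MPa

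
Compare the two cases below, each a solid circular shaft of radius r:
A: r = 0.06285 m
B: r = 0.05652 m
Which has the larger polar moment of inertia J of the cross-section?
Model: a solid circular shaft of radius r, so J = (π·r^4) / 2 (SI units).
  A: J = (π × 0.06285^4) / 2 = 2.451 × 10⁻⁵ m⁴
  B: J = (π × 0.05652^4) / 2 = 1.603 × 10⁻⁵ m⁴
2.451 × 10⁻⁵ m⁴ > 1.603 × 10⁻⁵ m⁴, so A is larger.
Final answer: A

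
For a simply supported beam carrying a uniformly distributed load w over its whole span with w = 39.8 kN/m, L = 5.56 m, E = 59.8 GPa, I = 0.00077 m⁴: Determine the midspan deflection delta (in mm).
Model: a simply supported beam carrying a uniformly distributed load w over its whole span, so delta = (5·w·L^4) / (384·E·I).
Convert to SI units:
  w = 39.8 kN/m = 39800 N/m
  E = 59.8 GPa = 5.98 × 10¹⁰ Pa
Substitute:
  delta = (5 × 39800 × 5.56^4) / (384 × (5.98 × 10¹⁰) × 0.00077)
  delta = 0.01076 m
Convert: delta = 0.01076 m = 10.76 mm
Final answer: delta = 10.76 mm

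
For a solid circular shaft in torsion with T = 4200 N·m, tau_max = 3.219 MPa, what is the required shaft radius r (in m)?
Model: a solid circular shaft in torsion, so tau_max = (2·T) / (π·r^3).
Solve for r: r = ((2·T) / (π·tau_max))^(1/3).
Convert to SI units:
  tau_max = 3.219 MPa = 3.219 × 10⁶ Pa
Substitute:
  r = ((2 × 4200) / (π × (3.219 × 10⁶)))^(1/3)
  r = 0.094 m
Final answer: r = 0.094 m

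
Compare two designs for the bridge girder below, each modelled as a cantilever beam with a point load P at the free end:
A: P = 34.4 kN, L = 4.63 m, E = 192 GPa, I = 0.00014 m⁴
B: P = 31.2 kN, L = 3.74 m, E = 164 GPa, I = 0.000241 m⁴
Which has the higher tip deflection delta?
Model: a cantilever beam with a point load P at the free end, so delta = (P·L^3) / (3·E·I) (SI units).
  A: delta = (34400 × 4.63^3) / (3 × (1.92 × 10¹¹) × 0.00014) = 0.04234 m = 42.34 mm
  B: delta = (31200 × 3.74^3) / (3 × (1.64 × 10¹¹) × 0.000241) = 0.01377 m = 13.77 mm
42.34 mm > 13.77 mm, so A is larger.
Final answer: A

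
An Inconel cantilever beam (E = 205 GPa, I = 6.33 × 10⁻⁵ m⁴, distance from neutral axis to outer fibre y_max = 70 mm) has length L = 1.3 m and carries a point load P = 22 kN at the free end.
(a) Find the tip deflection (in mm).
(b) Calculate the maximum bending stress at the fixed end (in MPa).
(a) Tip deflection of a cantilever with an end point load: δ = P·L^3 / (3·E·I). Convert P = 22 kN = 22000 N, E = 205 GPa = 2.05 × 10¹¹ Pa.
  δ = (22000 × 1.3^3) / (3 × (2.05 × 10¹¹) × (6.33 × 10⁻⁵)) = 0.001242 m = 1.242 mm
(b) Maximum bending moment at the fixed end: M = P·L = 22000 × 1.3 = 28600 N·m. Convert y_max = 70 mm = 0.07 m.
  σ = M·y_max / I = (28600 × 0.07) / (6.33 × 10⁻⁵) = 3.163 × 10⁷ Pa = 31.63 MPa
Final answer: (a) δ = 1.242 mm, (b) σ = 31.63 MPa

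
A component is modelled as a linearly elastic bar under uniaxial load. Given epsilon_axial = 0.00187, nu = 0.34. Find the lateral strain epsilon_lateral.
Model: a linearly elastic bar under uniaxial load, so epsilon_lateral = -nu·epsilon_axial.
Substitute:
  epsilon_lateral = -(0.34 × 0.00187)
  epsilon_lateral = -0.0006358
Final answer: epsilon_lateral = -0.0006358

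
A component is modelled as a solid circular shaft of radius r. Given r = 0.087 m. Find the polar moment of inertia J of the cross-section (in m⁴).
Model: a solid circular shaft of radius r, so J = (π·r^4) / 2.
Substitute:
  J = (π × 0.087^4) / 2
  J = 8.999 × 10⁻⁵ m⁴
Final answer: J = 8.999 × 10⁻⁵ m⁴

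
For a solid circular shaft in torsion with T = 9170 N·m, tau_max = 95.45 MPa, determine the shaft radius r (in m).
Model: a solid circular shaft in torsion, so tau_max = (2·T) / (π·r^3).
Solve for r: r = ((2·T) / (π·tau_max))^(1/3).
Convert to SI units:
  tau_max = 95.45 MPa = 9.545 × 10⁷ Pa
Substitute:
  r = ((2 × 9170) / (π × (9.545 × 10⁷)))^(1/3)
  r = 0.0394 m
Final answer: r = 0.0394 m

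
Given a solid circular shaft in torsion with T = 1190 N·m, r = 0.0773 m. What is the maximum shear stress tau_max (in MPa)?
Model: a solid circular shaft in torsion, so tau_max = (2·T) / (π·r^3).
Substitute:
  tau_max = (2 × 1190) / (π × 0.0773^3)
  tau_max = 1.64 × 10⁶ Pa
Convert: tau_max = 1.64 × 10⁶ Pa = 1.64 MPa
Final answer: tau_max = 1.64 MPa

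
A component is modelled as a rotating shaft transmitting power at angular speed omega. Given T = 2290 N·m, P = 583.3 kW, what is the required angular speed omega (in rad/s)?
Model: a rotating shaft transmitting power at angular speed omega, so P = T·omega.
Solve for omega: omega = P / T.
Convert to SI units:
  P = 583.3 kW = 583300 W
Substitute:
  omega = 583300 / 2290
  omega = 254.7 rad/s
Final answer: omega = 254.7 rad/s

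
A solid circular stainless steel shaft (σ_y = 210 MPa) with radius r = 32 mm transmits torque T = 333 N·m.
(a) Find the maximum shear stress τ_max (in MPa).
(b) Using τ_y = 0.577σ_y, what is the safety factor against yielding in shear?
(a) For a solid circular shaft, τ_max = T·r/J with J = π·r^4/2, i.e. τ_max = 2·T / (π·r^3). Convert r = 32 mm = 0.032 m.
  τ_max = (2 × 333) / (π × 0.032^3) = 6.47 × 10⁶ Pa = 6.47 MPa
(b) τ_y = 0.577 × 210 = 121.17 MPa
  SF = τ_y/τ_max = 121.17 / 6.47 = 18.73
Final answer: (a) τ_max = 6.47 MPa, (b) SF = 18.73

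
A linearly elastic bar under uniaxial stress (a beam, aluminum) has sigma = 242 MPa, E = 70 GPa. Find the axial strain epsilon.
Model: a linearly elastic bar under uniaxial stress, so epsilon = sigma / E.
Convert to SI units:
  sigma = 242 MPa = 2.42 × 10⁸ Pa
  E = 70 GPa = 7 × 10¹⁰ Pa
Substitute:
  epsilon = (2.42 × 10⁸) / (7 × 10¹⁰)
  epsilon = 0.003457
Final answer: epsilon = 0.003457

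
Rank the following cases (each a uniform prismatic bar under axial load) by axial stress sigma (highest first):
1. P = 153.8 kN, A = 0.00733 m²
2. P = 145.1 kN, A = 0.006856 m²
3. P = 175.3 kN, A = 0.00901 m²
Model: a uniform prismatic bar under axial load, so sigma = P / A (SI units).
  Case 1: sigma = 153800 / 0.00733 = 2.098 × 10⁷ Pa = 20.98 MPa
  Case 2: sigma = 145100 / 0.006856 = 2.116 × 10⁷ Pa = 21.16 MPa
  Case 3: sigma = 175300 / 0.00901 = 1.946 × 10⁷ Pa = 19.46 MPa
Ordering: 21.16 MPa (case 2) > 20.98 MPa (case 1) > 19.46 MPa (case 3)
Final answer: 2, 1, 3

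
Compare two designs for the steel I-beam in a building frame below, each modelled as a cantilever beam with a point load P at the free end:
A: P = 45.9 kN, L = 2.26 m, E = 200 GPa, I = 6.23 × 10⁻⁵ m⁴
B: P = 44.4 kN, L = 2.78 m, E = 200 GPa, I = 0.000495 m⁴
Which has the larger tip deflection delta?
Model: a cantilever beam with a point load P at the free end, so delta = (P·L^3) / (3·E·I) (SI units).
  A: delta = (45900 × 2.26^3) / (3 × (2 × 10¹¹) × (6.23 × 10⁻⁵)) = 0.01417 m = 14.17 mm
  B: delta = (44400 × 2.78^3) / (3 × (2 × 10¹¹) × 0.000495) = 0.003212 m = 3.212 mm
14.17 mm > 3.212 mm, so A is larger.
Final answer: A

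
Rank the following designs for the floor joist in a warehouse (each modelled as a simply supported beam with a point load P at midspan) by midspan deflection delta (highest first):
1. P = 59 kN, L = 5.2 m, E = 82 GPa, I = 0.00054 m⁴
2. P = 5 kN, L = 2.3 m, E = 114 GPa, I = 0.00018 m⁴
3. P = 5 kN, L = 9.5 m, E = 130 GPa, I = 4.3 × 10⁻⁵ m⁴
Model: a simply supported beam with a point load P at midspan, so delta = (P·L^3) / (48·E·I) (SI units).
  Case 1: delta = (59000 × 5.2^3) / (48 × (8.2 × 10¹⁰) × 0.00054) = 0.003903 m = 3.903 mm
  Case 2: delta = (5000 × 2.3^3) / (48 × (1.14 × 10¹¹) × 0.00018) = 6.176 × 10⁻⁵ m = 0.06176 mm
  Case 3: delta = (5000 × 9.5^3) / (48 × (1.3 × 10¹¹) × (4.3 × 10⁻⁵)) = 0.01598 m = 15.98 mm
Ordering: 15.98 mm (case 3) > 3.903 mm (case 1) > 0.06176 mm (case 2)
Final answer: 3, 1, 2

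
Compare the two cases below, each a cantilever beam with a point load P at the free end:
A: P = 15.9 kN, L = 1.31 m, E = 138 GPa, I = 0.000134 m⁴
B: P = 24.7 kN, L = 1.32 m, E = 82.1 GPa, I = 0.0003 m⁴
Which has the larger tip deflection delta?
Model: a cantilever beam with a point load P at the free end, so delta = (P·L^3) / (3·E·I) (SI units).
  A: delta = (15900 × 1.31^3) / (3 × (1.38 × 10¹¹) × 0.000134) = 0.0006443 m = 0.6443 mm
  B: delta = (24700 × 1.32^3) / (3 × (8.21 × 10¹⁰) × 0.0003) = 0.0007688 m = 0.7688 mm
0.7688 mm > 0.6443 mm, so B is larger.
Final answer: B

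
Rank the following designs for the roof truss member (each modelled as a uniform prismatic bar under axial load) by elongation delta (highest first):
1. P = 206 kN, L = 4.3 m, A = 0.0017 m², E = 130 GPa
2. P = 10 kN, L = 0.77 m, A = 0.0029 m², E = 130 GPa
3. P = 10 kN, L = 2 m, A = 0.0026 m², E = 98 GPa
Model: a uniform prismatic bar under axial load, so delta = (P·L) / (A·E) (SI units).
  Case 1: delta = (206000 × 4.3) / (0.0017 × (1.3 × 10¹¹)) = 0.004008 m = 4.008 mm
  Case 2: delta = (10000 × 0.77) / (0.0029 × (1.3 × 10¹¹)) = 2.042 × 10⁻⁵ m = 0.02042 mm
  Case 3: delta = (10000 × 2) / (0.0026 × (9.8 × 10¹⁰)) = 7.849 × 10⁻⁵ m = 0.07849 mm
Ordering: 4.008 mm (case 1) > 0.07849 mm (case 3) > 0.02042 mm (case 2)
Final answer: 1, 3, 2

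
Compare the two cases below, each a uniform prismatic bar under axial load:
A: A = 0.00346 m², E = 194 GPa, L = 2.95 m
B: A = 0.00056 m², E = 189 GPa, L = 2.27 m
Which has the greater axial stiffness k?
Model: a uniform prismatic bar under axial load, so k = (A·E) / L (SI units).
  A: k = (0.00346 × (1.94 × 10¹¹)) / 2.95 = 2.275 × 10⁸ N/m = 227.5 MN/m
  B: k = (0.00056 × (1.89 × 10¹¹)) / 2.27 = 4.663 × 10⁷ N/m = 46.63 MN/m
227.5 MN/m > 46.63 MN/m, so A is larger.
Final answer: A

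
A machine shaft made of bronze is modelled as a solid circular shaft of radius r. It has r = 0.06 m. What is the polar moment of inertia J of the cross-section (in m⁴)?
Model: a solid circular shaft of radius r, so J = (π·r^4) / 2.
Substitute:
  J = (π × 0.06^4) / 2
  J = 2.036 × 10⁻⁵ m⁴
Final answer: J = 2.036 × 10⁻⁵ m⁴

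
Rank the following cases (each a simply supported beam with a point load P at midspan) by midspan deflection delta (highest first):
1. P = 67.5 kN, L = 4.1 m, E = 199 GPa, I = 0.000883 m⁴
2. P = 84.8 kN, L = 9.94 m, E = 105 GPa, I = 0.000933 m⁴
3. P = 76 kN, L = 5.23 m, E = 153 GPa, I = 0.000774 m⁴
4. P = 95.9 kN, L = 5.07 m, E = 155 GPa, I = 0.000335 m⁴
Model: a simply supported beam with a point load P at midspan, so delta = (P·L^3) / (48·E·I) (SI units).
  Case 1: delta = (67500 × 4.1^3) / (48 × (1.99 × 10¹¹) × 0.000883) = 0.0005516 m = 0.5516 mm
  Case 2: delta = (84800 × 9.94^3) / (48 × (1.05 × 10¹¹) × 0.000933) = 0.01771 m = 17.71 mm
  Case 3: delta = (76000 × 5.23^3) / (48 × (1.53 × 10¹¹) × 0.000774) = 0.001913 m = 1.913 mm
  Case 4: delta = (95900 × 5.07^3) / (48 × (1.55 × 10¹¹) × 0.000335) = 0.005014 m = 5.014 mm
Ordering: 17.71 mm (case 2) > 5.014 mm (case 4) > 1.913 mm (case 3) > 0.5516 mm (case 1)
Final answer: 2, 4, 3, 1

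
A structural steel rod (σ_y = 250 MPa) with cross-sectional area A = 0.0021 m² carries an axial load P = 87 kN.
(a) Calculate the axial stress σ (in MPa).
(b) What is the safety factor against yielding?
(a) Axial stress σ = P/A. Convert P = 87 kN = 87000 N.
  σ = 87000 / 0.0021 = 4.143 × 10⁷ Pa = 41.43 MPa
(b) Safety factor SF = σ_y/σ = 250 / 41.43 = 6.034
Final answer: (a) σ = 41.43 MPa, (b) SF = 6.034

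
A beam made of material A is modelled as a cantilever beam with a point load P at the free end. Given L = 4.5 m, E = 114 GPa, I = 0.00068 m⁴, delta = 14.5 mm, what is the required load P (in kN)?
Model: a cantilever beam with a point load P at the free end, so delta = (P·L^3) / (3·E·I).
Solve for P: P = (3·delta·E·I) / L^3.
Convert to SI units:
  E = 114 GPa = 1.14 × 10¹¹ Pa
  delta = 14.5 mm = 0.0145 m
Substitute:
  P = (3 × 0.0145 × (1.14 × 10¹¹) × 0.00068) / 4.5^3
  P = 37010 N
Convert: P = 37010 N = 37.01 kN
Final answer: P = 37.01 kN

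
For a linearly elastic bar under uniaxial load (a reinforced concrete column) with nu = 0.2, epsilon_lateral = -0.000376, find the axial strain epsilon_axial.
Model: a linearly elastic bar under uniaxial load, so epsilon_lateral = -nu·epsilon_axial.
Solve for epsilon_axial: epsilon_axial = -epsilon_lateral / nu.
Substitute:
  epsilon_axial = -(-0.000376) / 0.2
  epsilon_axial = 0.00188
Final answer: epsilon_axial = 0.00188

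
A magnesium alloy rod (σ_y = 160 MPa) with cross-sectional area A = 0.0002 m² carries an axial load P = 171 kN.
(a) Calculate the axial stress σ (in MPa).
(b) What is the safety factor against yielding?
(a) Axial stress σ = P/A. Convert P = 171 kN = 171000 N.
  σ = 171000 / 0.0002 = 8.55 × 10⁸ Pa = 855 MPa
(b) Safety factor SF = σ_y/σ = 160 / 855 = 0.1871
Final answer: (a) σ = 855 MPa, (b) SF = 0.1871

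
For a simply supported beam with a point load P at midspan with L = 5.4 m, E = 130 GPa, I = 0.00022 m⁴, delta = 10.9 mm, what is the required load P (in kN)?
Model: a simply supported beam with a point load P at midspan, so delta = (P·L^3) / (48·E·I).
Solve for P: P = (48·delta·E·I) / L^3.
Convert to SI units:
  E = 130 GPa = 1.3 × 10¹¹ Pa
  delta = 10.9 mm = 0.0109 m
Substitute:
  P = (48 × 0.0109 × (1.3 × 10¹¹) × 0.00022) / 5.4^3
  P = 95030 N
Convert: P = 95030 N = 95.03 kN
Final answer: P = 95.03 kN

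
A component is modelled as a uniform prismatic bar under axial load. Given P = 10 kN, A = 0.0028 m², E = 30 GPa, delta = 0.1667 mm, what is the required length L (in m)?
Model: a uniform prismatic bar under axial load, so delta = (P·L) / (A·E).
Solve for L: L = (delta·A·E) / P.
Convert to SI units:
  P = 10 kN = 10000 N
  E = 30 GPa = 3 × 10¹⁰ Pa
  delta = 0.1667 mm = 0.0001667 m
Substitute:
  L = (0.0001667 × 0.0028 × (3 × 10¹⁰)) / 10000
  L = 1.4 m
Final answer: L = 1.4 m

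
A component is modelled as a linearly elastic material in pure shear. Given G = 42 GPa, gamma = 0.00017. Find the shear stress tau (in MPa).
Model: a linearly elastic material in pure shear, so tau = G·gamma.
Convert to SI units:
  G = 42 GPa = 4.2 × 10¹⁰ Pa
Substitute:
  tau = (4.2 × 10¹⁰) × 0.00017
  tau = 7.14 × 10⁶ Pa
Convert: tau = 7.14 × 10⁶ Pa = 7.14 MPa
Final answer: tau = 7.14 MPa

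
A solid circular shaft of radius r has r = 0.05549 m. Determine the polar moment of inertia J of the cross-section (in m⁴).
Model: a solid circular shaft of radius r, so J = (π·r^4) / 2.
Substitute:
  J = (π × 0.05549^4) / 2
  J = 1.489 × 10⁻⁵ m⁴
Final answer: J = 1.489 × 10⁻⁵ m⁴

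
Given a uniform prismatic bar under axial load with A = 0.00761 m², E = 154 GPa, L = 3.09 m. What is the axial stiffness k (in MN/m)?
Model: a uniform prismatic bar under axial load, so k = (A·E) / L.
Convert to SI units:
  E = 154 GPa = 1.54 × 10¹¹ Pa
Substitute:
  k = (0.00761 × (1.54 × 10¹¹)) / 3.09
  k = 3.793 × 10⁸ N/m
Convert: k = 3.793 × 10⁸ N/m = 379.3 MN/m
Final answer: k = 379.3 MN/m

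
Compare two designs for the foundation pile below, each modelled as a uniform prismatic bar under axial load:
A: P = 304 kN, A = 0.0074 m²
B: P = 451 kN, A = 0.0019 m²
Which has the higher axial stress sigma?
Model: a uniform prismatic bar under axial load, so sigma = P / A (SI units).
  A: sigma = 304000 / 0.0074 = 4.108 × 10⁷ Pa = 41.08 MPa
  B: sigma = 451000 / 0.0019 = 2.374 × 10⁸ Pa = 237.4 MPa
237.4 MPa > 41.08 MPa, so B is larger.
Final answer: B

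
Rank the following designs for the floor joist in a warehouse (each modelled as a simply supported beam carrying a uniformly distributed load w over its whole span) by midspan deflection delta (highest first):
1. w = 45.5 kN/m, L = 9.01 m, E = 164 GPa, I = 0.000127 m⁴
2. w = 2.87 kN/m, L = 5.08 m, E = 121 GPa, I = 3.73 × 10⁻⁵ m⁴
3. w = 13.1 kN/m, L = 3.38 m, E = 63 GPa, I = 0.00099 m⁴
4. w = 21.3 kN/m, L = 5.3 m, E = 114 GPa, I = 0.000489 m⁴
Model: a simply supported beam carrying a uniformly distributed load w over its whole span, so delta = (5·w·L^4) / (384·E·I) (SI units).
  Case 1: delta = (5 × 45500 × 9.01^4) / (384 × (1.64 × 10¹¹) × 0.000127) = 0.1875 m = 187.5 mm
  Case 2: delta = (5 × 2870 × 5.08^4) / (384 × (1.21 × 10¹¹) × (3.73 × 10⁻⁵)) = 0.005514 m = 5.514 mm
  Case 3: delta = (5 × 13100 × 3.38^4) / (384 × (6.3 × 10¹⁰) × 0.00099) = 0.0003569 m = 0.3569 mm
  Case 4: delta = (5 × 21300 × 5.3^4) / (384 × (1.14 × 10¹¹) × 0.000489) = 0.003926 m = 3.926 mm
Ordering: 187.5 mm (case 1) > 5.514 mm (case 2) > 3.926 mm (case 4) > 0.3569 mm (case 3)
Final answer: 1, 2, 4, 3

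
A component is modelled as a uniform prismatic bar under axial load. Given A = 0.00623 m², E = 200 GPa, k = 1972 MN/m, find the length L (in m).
Model: a uniform prismatic bar under axial load, so k = (A·E) / L.
Solve for L: L = (A·E) / k.
Convert to SI units:
  E = 200 GPa = 2 × 10¹¹ Pa
  k = 1972 MN/m = 1.972 × 10⁹ N/m
Substitute:
  L = (0.00623 × (2 × 10¹¹)) / (1.972 × 10⁹)
  L = 0.6318 m
Final answer: L = 0.6318 m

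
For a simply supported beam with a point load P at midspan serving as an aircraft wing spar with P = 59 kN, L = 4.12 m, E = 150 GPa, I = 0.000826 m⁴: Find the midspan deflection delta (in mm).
Model: a simply supported beam with a point load P at midspan, so delta = (P·L^3) / (48·E·I).
Convert to SI units:
  P = 59 kN = 59000 N
  E = 150 GPa = 1.5 × 10¹¹ Pa
Substitute:
  delta = (59000 × 4.12^3) / (48 × (1.5 × 10¹¹) × 0.000826)
  delta = 0.0006938 m
Convert: delta = 0.0006938 m = 0.6938 mm
Final answer: delta = 0.6938 mm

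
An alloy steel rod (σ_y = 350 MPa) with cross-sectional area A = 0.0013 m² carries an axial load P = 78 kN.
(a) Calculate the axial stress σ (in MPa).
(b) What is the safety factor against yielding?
(a) Axial stress σ = P/A. Convert P = 78 kN = 78000 N.
  σ = 78000 / 0.0013 = 6 × 10⁷ Pa = 60 MPa
(b) Safety factor SF = σ_y/σ = 350 / 60 = 5.833
Final answer: (a) σ = 60 MPa, (b) SF = 5.833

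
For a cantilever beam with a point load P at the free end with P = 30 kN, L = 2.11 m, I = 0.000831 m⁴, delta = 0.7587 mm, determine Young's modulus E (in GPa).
Model: a cantilever beam with a point load P at the free end, so delta = (P·L^3) / (3·E·I).
Solve for E: E = (P·L^3) / (3·delta·I).
Convert to SI units:
  P = 30 kN = 30000 N
  delta = 0.7587 mm = 0.0007587 m
Substitute:
  E = (30000 × 2.11^3) / (3 × 0.0007587 × 0.000831)
  E = 1.49 × 10¹¹ Pa
Convert: E = 1.49 × 10¹¹ Pa = 149 GPa
Final answer: E = 149 GPa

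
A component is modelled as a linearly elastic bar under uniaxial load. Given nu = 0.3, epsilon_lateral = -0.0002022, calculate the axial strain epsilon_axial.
Model: a linearly elastic bar under uniaxial load, so epsilon_lateral = -nu·epsilon_axial.
Solve for epsilon_axial: epsilon_axial = -epsilon_lateral / nu.
Substitute:
  epsilon_axial = -(-0.0002022) / 0.3
  epsilon_axial = 0.000674
Final answer: epsilon_axial = 0.000674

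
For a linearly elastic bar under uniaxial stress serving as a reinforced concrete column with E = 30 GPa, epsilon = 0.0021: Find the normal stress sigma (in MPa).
Model: a linearly elastic bar under uniaxial stress, so sigma = E·epsilon.
Convert to SI units:
  E = 30 GPa = 3 × 10¹⁰ Pa
Substitute:
  sigma = (3 × 10¹⁰) × 0.0021
  sigma = 6.3 × 10⁷ Pa
Convert: sigma = 6.3 × 10⁷ Pa = 63 MPa
Final answer: sigma = 63 MPa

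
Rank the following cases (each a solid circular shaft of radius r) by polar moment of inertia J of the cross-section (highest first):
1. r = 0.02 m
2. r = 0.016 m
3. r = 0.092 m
Model: a solid circular shaft of radius r, so J = (π·r^4) / 2 (SI units).
  Case 1: J = (π × 0.02^4) / 2 = 2.513 × 10⁻⁷ m⁴
  Case 2: J = (π × 0.016^4) / 2 = 1.029 × 10⁻⁷ m⁴
  Case 3: J = (π × 0.092^4) / 2 = 0.0001125 m⁴
Ordering: 0.0001125 m⁴ (case 3) > 2.513 × 10⁻⁷ m⁴ (case 1) > 1.029 × 10⁻⁷ m⁴ (case 2)
Final answer: 3, 1, 2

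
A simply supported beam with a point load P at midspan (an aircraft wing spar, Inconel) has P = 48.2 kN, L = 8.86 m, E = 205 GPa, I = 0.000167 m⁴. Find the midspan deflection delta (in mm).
Model: a simply supported beam with a point load P at midspan, so delta = (P·L^3) / (48·E·I).
Convert to SI units:
  P = 48.2 kN = 48200 N
  E = 205 GPa = 2.05 × 10¹¹ Pa
Substitute:
  delta = (48200 × 8.86^3) / (48 × (2.05 × 10¹¹) × 0.000167)
  delta = 0.0204 m
Convert: delta = 0.0204 m = 20.4 mm
Final answer: delta = 20.4 mm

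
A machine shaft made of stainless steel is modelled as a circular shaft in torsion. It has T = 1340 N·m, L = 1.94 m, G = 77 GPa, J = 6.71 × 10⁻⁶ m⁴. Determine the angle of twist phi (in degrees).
Model: a circular shaft in torsion, so phi = (T·L) / (G·J).
Convert to SI units:
  G = 77 GPa = 7.7 × 10¹⁰ Pa
Substitute:
  phi = (1340 × 1.94) / ((7.7 × 10¹⁰) × (6.71 × 10⁻⁶))
  phi = 0.005031 rad
Convert to degrees: phi = 0.005031 × 180/π = 0.2883°
Final answer: phi = 0.2883°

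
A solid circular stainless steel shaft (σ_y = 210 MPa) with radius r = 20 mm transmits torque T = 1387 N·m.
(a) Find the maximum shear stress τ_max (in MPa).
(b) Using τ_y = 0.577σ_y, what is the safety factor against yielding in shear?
(a) For a solid circular shaft, τ_max = T·r/J with J = π·r^4/2, i.e. τ_max = 2·T / (π·r^3). Convert r = 20 mm = 0.02 m.
  τ_max = (2 × 1387) / (π × 0.02^3) = 1.104 × 10⁸ Pa = 110.4 MPa
(b) τ_y = 0.577 × 210 = 121.17 MPa
  SF = τ_y/τ_max = 121.17 / 110.4 = 1.098
Final answer: (a) τ_max = 110.4 MPa, (b) SF = 1.098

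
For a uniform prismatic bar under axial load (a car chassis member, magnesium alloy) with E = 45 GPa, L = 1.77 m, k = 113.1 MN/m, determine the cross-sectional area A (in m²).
Model: a uniform prismatic bar under axial load, so k = (A·E) / L.
Solve for A: A = (k·L) / E.
Convert to SI units:
  E = 45 GPa = 4.5 × 10¹⁰ Pa
  k = 113.1 MN/m = 1.131 × 10⁸ N/m
Substitute:
  A = ((1.131 × 10⁸) × 1.77) / (4.5 × 10¹⁰)
  A = 0.004449 m²
Final answer: A = 0.004449 m²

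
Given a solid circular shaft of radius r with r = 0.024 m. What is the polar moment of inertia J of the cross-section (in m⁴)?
Model: a solid circular shaft of radius r, so J = (π·r^4) / 2.
Substitute:
  J = (π × 0.024^4) / 2
  J = 5.212 × 10⁻⁷ m⁴
Final answer: J = 5.212 × 10⁻⁷ m⁴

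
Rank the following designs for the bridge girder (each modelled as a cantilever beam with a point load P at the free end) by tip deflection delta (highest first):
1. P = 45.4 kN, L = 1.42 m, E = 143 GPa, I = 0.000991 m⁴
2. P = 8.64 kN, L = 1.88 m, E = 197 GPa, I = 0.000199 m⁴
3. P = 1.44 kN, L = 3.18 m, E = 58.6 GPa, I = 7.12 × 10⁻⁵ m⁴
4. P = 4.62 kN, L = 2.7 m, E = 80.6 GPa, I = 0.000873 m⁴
Model: a cantilever beam with a point load P at the free end, so delta = (P·L^3) / (3·E·I) (SI units).
  Case 1: delta = (45400 × 1.42^3) / (3 × (1.43 × 10¹¹) × 0.000991) = 0.0003058 m = 0.3058 mm
  Case 2: delta = (8640 × 1.88^3) / (3 × (1.97 × 10¹¹) × 0.000199) = 0.0004881 m = 0.4881 mm
  Case 3: delta = (1440 × 3.18^3) / (3 × (5.86 × 10¹⁰) × (7.12 × 10⁻⁵)) = 0.0037 m = 3.7 mm
  Case 4: delta = (4620 × 2.7^3) / (3 × (8.06 × 10¹⁰) × 0.000873) = 0.0004308 m = 0.4308 mm
Ordering: 3.7 mm (case 3) > 0.4881 mm (case 2) > 0.4308 mm (case 4) > 0.3058 mm (case 1)
Final answer: 3, 2, 4, 1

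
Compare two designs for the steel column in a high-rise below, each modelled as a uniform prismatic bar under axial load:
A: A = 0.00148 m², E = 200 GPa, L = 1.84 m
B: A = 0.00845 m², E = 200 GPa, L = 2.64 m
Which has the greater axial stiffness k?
Model: a uniform prismatic bar under axial load, so k = (A·E) / L (SI units).
  A: k = (0.00148 × (2 × 10¹¹)) / 1.84 = 1.609 × 10⁸ N/m = 160.9 MN/m
  B: k = (0.00845 × (2 × 10¹¹)) / 2.64 = 6.402 × 10⁸ N/m = 640.2 MN/m
640.2 MN/m > 160.9 MN/m, so B is larger.
Final answer: B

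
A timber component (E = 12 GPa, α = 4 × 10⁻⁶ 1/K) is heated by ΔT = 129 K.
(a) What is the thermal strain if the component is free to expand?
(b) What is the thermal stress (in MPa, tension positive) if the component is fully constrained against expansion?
(a) Free thermal strain ε_th = α·ΔT = (4 × 10⁻⁶) × 129 = 0.000516
(b) Fully constrained, the expansion is suppressed, so σ = -E·α·ΔT. Convert E = 12 GPa = 1.2 × 10¹⁰ Pa.
  σ = -(1.2 × 10¹⁰) × (4 × 10⁻⁶) × 129 = -6.192 × 10⁶ Pa = -6.192 MPa (compressive)
Final answer: (a) ε_th = 0.000516, (b) σ = -6.192 MPa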